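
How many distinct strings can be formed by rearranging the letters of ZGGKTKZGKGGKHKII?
16! / (2! × 1! × 5! × 5! × 1! × 2!) = 363242880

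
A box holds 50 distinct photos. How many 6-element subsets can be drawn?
C(50,6) = 50!/(6!×44!) = 15890700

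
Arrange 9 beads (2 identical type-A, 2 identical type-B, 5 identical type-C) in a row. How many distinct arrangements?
9! / (2! × 2! × 5!) = 756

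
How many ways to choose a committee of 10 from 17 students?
C(17,10) = 17!/(10!×7!) = 19448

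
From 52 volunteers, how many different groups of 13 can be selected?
C(52,13) = 52!/(13!×39!) = 635013559600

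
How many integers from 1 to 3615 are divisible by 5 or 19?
⌊3615/5⌋ + ⌊3615/19⌋ - ⌊3615/95⌋ = 723 + 190 - 38 = 875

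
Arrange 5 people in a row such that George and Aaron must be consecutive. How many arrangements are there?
Treat the 2 as one block: (5-2+1)! × 2! = 24 × 2 = 48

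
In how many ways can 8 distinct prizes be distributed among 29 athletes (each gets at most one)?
P(29,8) = 29!/(29-8)! = 173059286400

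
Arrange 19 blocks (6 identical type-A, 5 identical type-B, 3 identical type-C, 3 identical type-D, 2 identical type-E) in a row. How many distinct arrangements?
19! / (6! × 5! × 3! × 3! × 2!) = 19554575040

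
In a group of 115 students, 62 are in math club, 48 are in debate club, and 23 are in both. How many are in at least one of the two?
|A∪B| = |A| + |B| - |A∩B| = 62 + 48 - 23 = 87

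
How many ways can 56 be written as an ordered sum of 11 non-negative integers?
C(56+11-1, 11-1) = C(66, 10) = 210980549208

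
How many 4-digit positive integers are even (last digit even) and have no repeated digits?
Last∈{0,2,4,6,8}. Last=0: 504. Last nonzero: 4×8×P(8,2) = 1792. Total = 2296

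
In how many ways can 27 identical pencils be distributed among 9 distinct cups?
C(27+9-1, 9-1) = C(35, 8) = 23535820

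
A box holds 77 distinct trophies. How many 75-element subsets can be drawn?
C(77,75) = 77!/(75!×2!) = 2926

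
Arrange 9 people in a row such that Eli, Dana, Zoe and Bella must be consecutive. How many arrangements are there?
Treat the 4 as one block: (9-4+1)! × 4! = 720 × 24 = 17280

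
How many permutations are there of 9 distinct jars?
9! = 362880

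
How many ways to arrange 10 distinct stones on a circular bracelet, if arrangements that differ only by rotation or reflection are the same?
(10-1)!/2 = 362880/2 = 181440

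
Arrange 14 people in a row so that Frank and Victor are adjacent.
Treat as block: (14-1)! × 2! = 6227020800 × 2 = 12454041600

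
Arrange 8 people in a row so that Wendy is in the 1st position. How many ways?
Fix one position: (8-1)! = 5040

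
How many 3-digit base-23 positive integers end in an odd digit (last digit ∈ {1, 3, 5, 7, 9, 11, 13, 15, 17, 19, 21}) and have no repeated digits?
Last∈{1,3,5,7,9,11,13,15,17,19,21}. Last=0: 0. Last nonzero: 11×21×P(21,1) = 4851. Total = 4851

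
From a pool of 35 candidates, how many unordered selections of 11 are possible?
C(35,11) = 35!/(11!×24!) = 417225900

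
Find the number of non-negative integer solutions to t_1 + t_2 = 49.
C(49+2-1, 2-1) = C(50, 1) = 50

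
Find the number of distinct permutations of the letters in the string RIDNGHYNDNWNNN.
14! / (1! × 1! × 1! × 1! × 6! × 1! × 1! × 2!) = 60540480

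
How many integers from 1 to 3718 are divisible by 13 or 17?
⌊3718/13⌋ + ⌊3718/17⌋ - ⌊3718/221⌋ = 286 + 218 - 16 = 488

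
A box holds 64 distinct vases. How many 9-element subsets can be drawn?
C(64,9) = 64!/(9!×55!) = 27540584512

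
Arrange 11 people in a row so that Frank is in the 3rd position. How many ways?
Fix one position: (11-1)! = 3628800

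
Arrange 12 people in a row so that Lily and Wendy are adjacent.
Treat as block: (12-1)! × 2! = 39916800 × 2 = 79833600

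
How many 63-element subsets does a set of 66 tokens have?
C(66,63) = 66!/(63!×3!) = 45760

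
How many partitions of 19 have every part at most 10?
Let r_j(i) = number of partitions of i into parts ≤ j, for i = 0..19. r_1(i) = 1 for all i; r_j(i) = r_{j-1}(i) + r_j(i-j). Rows j = 2..10: ≤2: 1 1 2 2 3 3 4 4 5 5 6 6 7 7 8 8 9 9 10 10; ≤3: 1 1 2 3 4 5 7 8 10 12 14 16 19 21 24 27 30 33 37 40; ≤4: 1 1 2 3 5 6 9 11 15 18 23 27 34 39 47 54 64 72 84 94; ≤5: 1 1 2 3 5 7 10 13 18 23 30 37 47 57 70 84 101 119 141 164; ≤6: 1 1 2 3 5 7 11 14 20 26 35 44 58 71 90 110 136 163 199 235; ≤7: 1 1 2 3 5 7 11 15 21 28 38 49 65 82 105 131 164 201 248 300; ≤8: 1 1 2 3 5 7 11 15 22 29 40 52 70 89 116 146 186 230 288 352; ≤9: 1 1 2 3 5 7 11 15 22 30 41 54 73 94 123 157 201 252 318 393; ≤10: 1 1 2 3 5 7 11 15 22 30 42 55 75 97 128 164 212 267 340 423. r_10(19) = 423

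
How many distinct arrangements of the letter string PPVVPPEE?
8! / (4! × 2! × 2!) = 420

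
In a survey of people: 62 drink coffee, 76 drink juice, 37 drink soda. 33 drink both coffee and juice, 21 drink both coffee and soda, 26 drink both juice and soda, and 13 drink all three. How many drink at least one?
|A∪B∪C| = 62+76+37-33-21-26+13 = 108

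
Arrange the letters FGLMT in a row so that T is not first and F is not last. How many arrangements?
By inclusion-exclusion: 5! - 2×(5-1)! + (5-2)! = 120 - 48 + 6 = 78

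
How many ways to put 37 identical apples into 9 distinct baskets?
C(37+9-1, 9-1) = C(45, 8) = 215553195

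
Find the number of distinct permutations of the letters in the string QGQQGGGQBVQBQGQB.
16! / (3! × 1! × 7! × 5!) = 5765760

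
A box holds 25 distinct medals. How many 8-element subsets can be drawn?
C(25,8) = 25!/(8!×17!) = 1081575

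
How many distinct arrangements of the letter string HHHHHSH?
7! / (1! × 6!) = 7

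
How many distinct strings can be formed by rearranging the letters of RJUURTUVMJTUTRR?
15! / (1! × 1! × 4! × 3! × 2! × 4!) = 189189000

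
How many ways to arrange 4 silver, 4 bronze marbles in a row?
8! / (4! × 4!) = 70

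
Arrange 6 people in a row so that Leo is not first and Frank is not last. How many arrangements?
By inclusion-exclusion: 6! - 2×(6-1)! + (6-2)! = 720 - 240 + 24 = 504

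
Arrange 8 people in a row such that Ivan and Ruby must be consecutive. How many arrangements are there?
Treat the 2 as one block: (8-2+1)! × 2! = 5040 × 2 = 10080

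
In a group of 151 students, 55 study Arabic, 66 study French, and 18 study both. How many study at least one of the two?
|A∪B| = |A| + |B| - |A∩B| = 55 + 66 - 18 = 103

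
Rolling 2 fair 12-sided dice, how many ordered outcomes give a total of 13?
Coefficient of x^13 in (x + x² + ... + x^12)^2. By inclusion-exclusion on dice exceeding 12: Σ_j (-1)^j C(2,j)·C(13-1-12j, 1) = C(2,0)·C(12,1) = 1·12 = 12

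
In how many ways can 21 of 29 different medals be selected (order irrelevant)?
C(29,21) = 29!/(21!×8!) = 4292145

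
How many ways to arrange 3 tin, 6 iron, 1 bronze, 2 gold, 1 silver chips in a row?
13! / (3! × 6! × 1! × 2! × 1!) = 720720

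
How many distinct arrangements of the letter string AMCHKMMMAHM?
11! / (2! × 5! × 1! × 2! × 1!) = 83160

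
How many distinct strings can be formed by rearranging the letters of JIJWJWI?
7! / (2! × 3! × 2!) = 210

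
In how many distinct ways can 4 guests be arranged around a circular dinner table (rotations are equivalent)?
Circular: fix one position, arrange the rest. (4-1)! = 6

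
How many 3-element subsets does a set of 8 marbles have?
C(8,3) = 8!/(3!×5!) = 56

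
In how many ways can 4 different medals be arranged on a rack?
4! = 24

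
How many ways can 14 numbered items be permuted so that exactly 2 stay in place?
Choose the 2 fixed points C(14,2) = 91, derange the rest: !12 = Σ_{j=0}^{12} (-1)^j·12!/j! = 479001600 - 479001600 + 239500800 - 79833600 + 19958400 - 3991680 + 665280 - 95040 + 11880 - 1320 + 132 - 12 + 1 = 176214841. Product = 91 × 176214841 = 16035550531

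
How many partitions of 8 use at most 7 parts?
By conjugation, equals partitions of 8 into parts ≤ 7. Let r_j(i) = number of partitions of i into parts ≤ j, for i = 0..8. r_1(i) = 1 for all i; r_j(i) = r_{j-1}(i) + r_j(i-j). Rows j = 2..7: ≤2: 1 1 2 2 3 3 4 4 5; ≤3: 1 1 2 3 4 5 7 8 10; ≤4: 1 1 2 3 5 6 9 11 15; ≤5: 1 1 2 3 5 7 10 13 18; ≤6: 1 1 2 3 5 7 11 14 20; ≤7: 1 1 2 3 5 7 11 15 21. r_7(8) = 21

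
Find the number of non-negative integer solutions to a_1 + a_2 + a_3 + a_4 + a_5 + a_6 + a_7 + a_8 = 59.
C(59+8-1, 8-1) = C(66, 7) = 778789440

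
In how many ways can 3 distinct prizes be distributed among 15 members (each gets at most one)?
P(15,3) = 15!/(15-3)! = 2730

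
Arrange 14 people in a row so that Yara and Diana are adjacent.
Treat as block: (14-1)! × 2! = 6227020800 × 2 = 12454041600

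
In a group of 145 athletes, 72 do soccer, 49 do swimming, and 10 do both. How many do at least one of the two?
|A∪B| = |A| + |B| - |A∩B| = 72 + 49 - 10 = 111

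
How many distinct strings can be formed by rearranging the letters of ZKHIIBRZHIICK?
13! / (2! × 1! × 2! × 4! × 1! × 2! × 1!) = 32432400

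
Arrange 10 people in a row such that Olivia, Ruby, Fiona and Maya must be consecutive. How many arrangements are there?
Treat the 4 as one block: (10-4+1)! × 4! = 5040 × 24 = 120960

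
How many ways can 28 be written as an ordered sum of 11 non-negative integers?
C(28+11-1, 11-1) = C(38, 10) = 472733756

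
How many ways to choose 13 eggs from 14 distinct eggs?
C(14,13) = 14!/(13!×1!) = 14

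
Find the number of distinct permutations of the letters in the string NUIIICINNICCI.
13! / (1! × 3! × 3! × 6!) = 240240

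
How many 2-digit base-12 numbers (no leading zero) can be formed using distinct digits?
First digit: 11 choices (nonzero). Then descending: 11 × 11 = 121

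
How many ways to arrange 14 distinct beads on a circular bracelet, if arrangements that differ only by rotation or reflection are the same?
(14-1)!/2 = 6227020800/2 = 3113510400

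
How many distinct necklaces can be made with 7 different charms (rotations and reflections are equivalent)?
(7-1)!/2 = 720/2 = 360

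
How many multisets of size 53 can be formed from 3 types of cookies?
C(53+3-1, 3-1) = C(55, 2) = 1485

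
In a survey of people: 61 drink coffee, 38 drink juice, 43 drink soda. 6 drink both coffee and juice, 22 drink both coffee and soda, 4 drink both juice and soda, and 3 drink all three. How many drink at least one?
|A∪B∪C| = 61+38+43-6-22-4+3 = 113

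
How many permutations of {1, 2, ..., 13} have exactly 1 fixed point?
Choose the 1 fixed point C(13,1) = 13, derange the rest: !12 = Σ_{j=0}^{12} (-1)^j·12!/j! = 479001600 - 479001600 + 239500800 - 79833600 + 19958400 - 3991680 + 665280 - 95040 + 11880 - 1320 + 132 - 12 + 1 = 176214841. Product = 13 × 176214841 = 2290792933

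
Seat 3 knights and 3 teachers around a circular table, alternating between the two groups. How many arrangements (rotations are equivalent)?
Fix one of the knights: (3-1)! ways for the remaining knights, × 3! ways for the teachers = 2 × 6 = 12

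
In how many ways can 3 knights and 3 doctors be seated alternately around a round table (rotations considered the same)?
Fix one of the knights: (3-1)! ways for the remaining knights, × 3! ways for the doctors = 2 × 6 = 12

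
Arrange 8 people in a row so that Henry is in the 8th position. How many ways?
Fix one position: (8-1)! = 5040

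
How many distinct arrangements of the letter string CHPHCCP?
7! / (2! × 2! × 3!) = 210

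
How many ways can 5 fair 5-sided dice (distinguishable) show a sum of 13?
Coefficient of x^13 in (x + x² + ... + x^5)^5. By inclusion-exclusion on dice exceeding 5: Σ_j (-1)^j C(5,j)·C(13-1-5j, 4) = C(5,0)·C(12,4) - C(5,1)·C(7,4) = 1·495 - 5·35 = 320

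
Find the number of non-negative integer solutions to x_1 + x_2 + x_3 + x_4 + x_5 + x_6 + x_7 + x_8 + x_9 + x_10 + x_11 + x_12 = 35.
C(35+12-1, 12-1) = C(46, 11) = 13340783196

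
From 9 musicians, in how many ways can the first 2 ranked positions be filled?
P(9,2) = 9!/(9-2)! = 72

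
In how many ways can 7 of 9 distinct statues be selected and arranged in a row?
P(9,7) = 9!/(9-7)! = 181440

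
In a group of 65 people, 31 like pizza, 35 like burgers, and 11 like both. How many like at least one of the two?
|A∪B| = |A| + |B| - |A∩B| = 31 + 35 - 11 = 55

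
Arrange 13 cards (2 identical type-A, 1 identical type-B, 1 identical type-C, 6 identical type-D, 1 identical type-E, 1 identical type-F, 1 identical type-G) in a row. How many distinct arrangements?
13! / (2! × 1! × 1! × 6! × 1! × 1! × 1!) = 4324320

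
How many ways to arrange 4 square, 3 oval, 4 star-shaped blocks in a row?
11! / (4! × 3! × 4!) = 11550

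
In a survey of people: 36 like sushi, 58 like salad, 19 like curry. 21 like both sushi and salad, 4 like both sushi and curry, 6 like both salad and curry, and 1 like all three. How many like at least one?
|A∪B∪C| = 36+58+19-21-4-6+1 = 83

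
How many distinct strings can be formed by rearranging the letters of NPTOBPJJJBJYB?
13! / (1! × 2! × 1! × 3! × 4! × 1! × 1!) = 21621600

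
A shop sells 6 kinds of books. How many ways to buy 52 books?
C(52+6-1, 6-1) = C(57, 5) = 4187106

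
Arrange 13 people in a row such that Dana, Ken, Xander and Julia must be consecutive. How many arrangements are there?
Treat the 4 as one block: (13-4+1)! × 4! = 3628800 × 24 = 87091200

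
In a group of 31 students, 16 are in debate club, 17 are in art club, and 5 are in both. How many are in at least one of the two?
|A∪B| = |A| + |B| - |A∩B| = 16 + 17 - 5 = 28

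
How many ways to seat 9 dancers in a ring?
Circular: fix one position, arrange the rest. (9-1)! = 40320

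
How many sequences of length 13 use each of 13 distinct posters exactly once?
13! = 6227020800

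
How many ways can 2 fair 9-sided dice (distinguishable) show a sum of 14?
Coefficient of x^14 in (x + x² + ... + x^9)^2. By inclusion-exclusion on dice exceeding 9: Σ_j (-1)^j C(2,j)·C(14-1-9j, 1) = C(2,0)·C(13,1) - C(2,1)·C(4,1) = 1·13 - 2·4 = 5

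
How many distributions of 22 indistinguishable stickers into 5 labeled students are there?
C(22+5-1, 5-1) = C(26, 4) = 14950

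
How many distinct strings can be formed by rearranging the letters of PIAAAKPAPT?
10! / (1! × 4! × 3! × 1! × 1!) = 25200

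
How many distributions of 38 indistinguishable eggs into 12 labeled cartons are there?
C(38+12-1, 12-1) = C(49, 11) = 29135916264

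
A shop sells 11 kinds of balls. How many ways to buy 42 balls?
C(42+11-1, 11-1) = C(52, 10) = 15820024220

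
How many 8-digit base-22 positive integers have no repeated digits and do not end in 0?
Last digit: 21 nonzero choices. First digit: 20 (nonzero, ≠last). Middle 6: P(20,6) = 27907200. Total = 11721024000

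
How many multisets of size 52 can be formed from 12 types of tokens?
C(52+12-1, 12-1) = C(63, 11) = 615790256823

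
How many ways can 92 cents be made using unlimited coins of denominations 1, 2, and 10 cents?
Coefficient of x^92 in 1/(1-x^1) · 1/(1-x^2) · 1/(1-x^10). Case on j = number of 10-cent coins (j = 0..9); remainder r = 92 - 10j is made from {1,2} in ⌊r/2⌋+1 ways. r = 92, 82, 72, 62, 52, 42, 32, 22, 12, 2 → 47 + 42 + 37 + 32 + 27 + 22 + 17 + 12 + 7 + 2 = 245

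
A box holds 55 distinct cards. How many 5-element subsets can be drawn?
C(55,5) = 55!/(5!×50!) = 3478761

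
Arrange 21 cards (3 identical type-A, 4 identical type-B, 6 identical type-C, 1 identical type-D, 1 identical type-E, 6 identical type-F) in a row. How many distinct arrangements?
21! / (3! × 4! × 6! × 1! × 1! × 6!) = 684410126400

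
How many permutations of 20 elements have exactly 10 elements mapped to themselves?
Choose the 10 fixed points C(20,10) = 184756, derange the rest: !10 = Σ_{j=0}^{10} (-1)^j·10!/j! = 3628800 - 3628800 + 1814400 - 604800 + 151200 - 30240 + 5040 - 720 + 90 - 10 + 1 = 1334961. Product = 184756 × 1334961 = 246642054516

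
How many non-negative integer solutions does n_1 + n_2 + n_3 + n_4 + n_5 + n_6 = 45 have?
C(45+6-1, 6-1) = C(50, 5) = 2118760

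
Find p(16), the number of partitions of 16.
Pentagonal recurrence p(n) = p(n-1) + p(n-2) - p(n-5) - p(n-7) + p(n-12) + p(n-15) - ... gives p(0..15) = 1, 1, 2, 3, 5, 7, 11, 15, 22, 30, 42, 56, 77, 101, 135, 176. p(16) = p(15) + p(14) - p(11) - p(9) + p(4) + p(1) = 176 + 135 - 56 - 30 + 5 + 1 = 231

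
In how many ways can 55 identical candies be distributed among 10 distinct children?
C(55+10-1, 10-1) = C(64, 9) = 27540584512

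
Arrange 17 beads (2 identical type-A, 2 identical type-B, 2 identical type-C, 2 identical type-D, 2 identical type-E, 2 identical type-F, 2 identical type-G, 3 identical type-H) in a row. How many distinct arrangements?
17! / (2! × 2! × 2! × 2! × 2! × 2! × 2! × 3!) = 463134672000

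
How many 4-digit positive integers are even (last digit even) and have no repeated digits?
Last∈{0,2,4,6,8}. Last=0: 504. Last nonzero: 4×8×P(8,2) = 1792. Total = 2296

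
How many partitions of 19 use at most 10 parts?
By conjugation, equals partitions of 19 into parts ≤ 10. Let r_j(i) = number of partitions of i into parts ≤ j, for i = 0..19. r_1(i) = 1 for all i; r_j(i) = r_{j-1}(i) + r_j(i-j). Rows j = 2..10: ≤2: 1 1 2 2 3 3 4 4 5 5 6 6 7 7 8 8 9 9 10 10; ≤3: 1 1 2 3 4 5 7 8 10 12 14 16 19 21 24 27 30 33 37 40; ≤4: 1 1 2 3 5 6 9 11 15 18 23 27 34 39 47 54 64 72 84 94; ≤5: 1 1 2 3 5 7 10 13 18 23 30 37 47 57 70 84 101 119 141 164; ≤6: 1 1 2 3 5 7 11 14 20 26 35 44 58 71 90 110 136 163 199 235; ≤7: 1 1 2 3 5 7 11 15 21 28 38 49 65 82 105 131 164 201 248 300; ≤8: 1 1 2 3 5 7 11 15 22 29 40 52 70 89 116 146 186 230 288 352; ≤9: 1 1 2 3 5 7 11 15 22 30 41 54 73 94 123 157 201 252 318 393; ≤10: 1 1 2 3 5 7 11 15 22 30 42 55 75 97 128 164 212 267 340 423. r_10(19) = 423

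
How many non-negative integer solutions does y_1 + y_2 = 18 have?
C(18+2-1, 2-1) = C(19, 1) = 19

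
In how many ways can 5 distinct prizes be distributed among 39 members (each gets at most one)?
P(39,5) = 39!/(39-5)! = 69090840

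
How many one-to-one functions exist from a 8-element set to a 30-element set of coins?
P(30,8) = 30!/(30-8)! = 235989936000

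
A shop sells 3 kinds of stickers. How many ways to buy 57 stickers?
C(57+3-1, 3-1) = C(59, 2) = 1711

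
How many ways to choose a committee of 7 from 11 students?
C(11,7) = 11!/(7!×4!) = 330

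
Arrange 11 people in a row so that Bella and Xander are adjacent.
Treat as block: (11-1)! × 2! = 3628800 × 2 = 7257600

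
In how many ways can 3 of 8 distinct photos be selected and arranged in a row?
P(8,3) = 8!/(8-3)! = 336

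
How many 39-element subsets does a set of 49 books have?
C(49,39) = 49!/(39!×10!) = 8217822536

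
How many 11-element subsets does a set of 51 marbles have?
C(51,11) = 51!/(11!×40!) = 47626016970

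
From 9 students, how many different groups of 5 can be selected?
C(9,5) = 9!/(5!×4!) = 126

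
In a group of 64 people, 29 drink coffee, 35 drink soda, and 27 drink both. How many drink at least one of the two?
|A∪B| = |A| + |B| - |A∩B| = 29 + 35 - 27 = 37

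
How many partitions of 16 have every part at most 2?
Let r_j(i) = number of partitions of i into parts ≤ j, for i = 0..16. r_1(i) = 1 for all i; r_j(i) = r_{j-1}(i) + r_j(i-j). Rows j = 2..2: ≤2: 1 1 2 2 3 3 4 4 5 5 6 6 7 7 8 8 9. r_2(16) = 9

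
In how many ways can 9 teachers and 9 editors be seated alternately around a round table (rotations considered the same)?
Fix one of the teachers: (9-1)! ways for the remaining teachers, × 9! ways for the editors = 40320 × 362880 = 14631321600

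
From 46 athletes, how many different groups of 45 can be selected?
C(46,45) = 46!/(45!×1!) = 46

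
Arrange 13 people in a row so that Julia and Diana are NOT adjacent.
Total - adjacent = 13! - (13-1)!×2 = 6227020800 - 958003200 = 5269017600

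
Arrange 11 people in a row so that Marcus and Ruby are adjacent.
Treat as block: (11-1)! × 2! = 3628800 × 2 = 7257600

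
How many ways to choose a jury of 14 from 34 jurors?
C(34,14) = 34!/(14!×20!) = 1391975640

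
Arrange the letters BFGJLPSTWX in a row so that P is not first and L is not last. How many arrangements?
By inclusion-exclusion: 10! - 2×(10-1)! + (10-2)! = 3628800 - 725760 + 40320 = 2943360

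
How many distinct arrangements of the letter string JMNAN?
5! / (1! × 1! × 2! × 1!) = 60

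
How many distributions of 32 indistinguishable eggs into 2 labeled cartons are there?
C(32+2-1, 2-1) = C(33, 1) = 33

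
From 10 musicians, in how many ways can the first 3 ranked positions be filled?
P(10,3) = 10!/(10-3)! = 720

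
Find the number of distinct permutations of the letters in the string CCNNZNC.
7! / (3! × 1! × 3!) = 140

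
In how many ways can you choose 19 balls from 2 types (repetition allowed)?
C(19+2-1, 2-1) = C(20, 1) = 20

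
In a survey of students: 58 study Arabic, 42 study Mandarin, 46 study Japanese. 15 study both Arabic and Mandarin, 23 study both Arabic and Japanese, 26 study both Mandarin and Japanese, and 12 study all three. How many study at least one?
|A∪B∪C| = 58+42+46-15-23-26+12 = 94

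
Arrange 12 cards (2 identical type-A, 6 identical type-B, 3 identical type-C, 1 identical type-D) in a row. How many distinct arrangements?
12! / (2! × 6! × 3! × 1!) = 55440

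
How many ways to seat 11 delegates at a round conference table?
Circular: fix one position, arrange the rest. (11-1)! = 3628800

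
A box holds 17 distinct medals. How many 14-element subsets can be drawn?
C(17,14) = 17!/(14!×3!) = 680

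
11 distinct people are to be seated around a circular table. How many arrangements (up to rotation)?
Circular: fix one position, arrange the rest. (11-1)! = 3628800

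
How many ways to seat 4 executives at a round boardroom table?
Circular: fix one position, arrange the rest. (4-1)! = 6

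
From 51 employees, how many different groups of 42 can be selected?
C(51,42) = 51!/(42!×9!) = 3042312350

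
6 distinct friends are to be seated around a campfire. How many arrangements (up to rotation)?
Circular: fix one position, arrange the rest. (6-1)! = 120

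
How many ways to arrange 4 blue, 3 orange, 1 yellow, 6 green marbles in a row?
14! / (4! × 3! × 1! × 6!) = 840840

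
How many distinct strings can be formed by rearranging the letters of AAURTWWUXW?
10! / (2! × 1! × 3! × 2! × 1! × 1!) = 151200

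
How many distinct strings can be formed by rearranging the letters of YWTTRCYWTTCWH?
13! / (1! × 2! × 2! × 3! × 4! × 1!) = 10810800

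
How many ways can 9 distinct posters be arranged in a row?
9! = 362880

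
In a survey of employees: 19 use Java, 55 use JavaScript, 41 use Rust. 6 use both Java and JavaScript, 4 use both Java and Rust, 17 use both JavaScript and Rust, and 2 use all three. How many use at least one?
|A∪B∪C| = 19+55+41-6-4-17+2 = 90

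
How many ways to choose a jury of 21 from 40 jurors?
C(40,21) = 40!/(21!×19!) = 131282408400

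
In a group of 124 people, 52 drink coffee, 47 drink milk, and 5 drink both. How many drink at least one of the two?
|A∪B| = |A| + |B| - |A∩B| = 52 + 47 - 5 = 94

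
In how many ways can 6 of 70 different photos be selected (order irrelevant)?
C(70,6) = 70!/(6!×64!) = 131115985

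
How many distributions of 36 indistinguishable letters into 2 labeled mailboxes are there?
C(36+2-1, 2-1) = C(37, 1) = 37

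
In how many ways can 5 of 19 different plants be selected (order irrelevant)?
C(19,5) = 19!/(5!×14!) = 11628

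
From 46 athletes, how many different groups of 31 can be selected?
C(46,31) = 46!/(31!×15!) = 511738760544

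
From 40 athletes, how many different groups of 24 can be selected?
C(40,24) = 40!/(24!×16!) = 62852101650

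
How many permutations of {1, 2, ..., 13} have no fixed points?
!13 = Σ_{j=0}^{13} (-1)^j·13!/j! = 6227020800 - 6227020800 + 3113510400 - 1037836800 + 259459200 - 51891840 + 8648640 - 1235520 + 154440 - 17160 + 1716 - 156 + 13 - 1 = 2290792932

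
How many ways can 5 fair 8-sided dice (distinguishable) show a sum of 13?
Coefficient of x^13 in (x + x² + ... + x^8)^5. By inclusion-exclusion on dice exceeding 8: Σ_j (-1)^j C(5,j)·C(13-1-8j, 4) = C(5,0)·C(12,4) - C(5,1)·C(4,4) = 1·495 - 5·1 = 490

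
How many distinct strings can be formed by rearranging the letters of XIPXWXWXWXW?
11! / (5! × 1! × 1! × 4!) = 13860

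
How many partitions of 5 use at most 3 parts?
By conjugation, equals partitions of 5 into parts ≤ 3. Let r_j(i) = number of partitions of i into parts ≤ j, for i = 0..5. r_1(i) = 1 for all i; r_j(i) = r_{j-1}(i) + r_j(i-j). Rows j = 2..3: ≤2: 1 1 2 2 3 3; ≤3: 1 1 2 3 4 5. r_3(5) = 5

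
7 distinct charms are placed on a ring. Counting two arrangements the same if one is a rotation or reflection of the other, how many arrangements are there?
(7-1)!/2 = 720/2 = 360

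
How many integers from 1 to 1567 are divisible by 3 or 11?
⌊1567/3⌋ + ⌊1567/11⌋ - ⌊1567/33⌋ = 522 + 142 - 47 = 617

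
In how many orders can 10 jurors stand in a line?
10! = 3628800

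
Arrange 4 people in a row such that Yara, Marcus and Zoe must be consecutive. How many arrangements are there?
Treat the 3 as one block: (4-3+1)! × 3! = 2 × 6 = 12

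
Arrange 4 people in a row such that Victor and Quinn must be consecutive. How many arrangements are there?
Treat the 2 as one block: (4-2+1)! × 2! = 6 × 2 = 12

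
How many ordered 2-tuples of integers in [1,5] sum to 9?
Coefficient of x^9 in (x + x² + ... + x^5)^2. By inclusion-exclusion on dice exceeding 5: Σ_j (-1)^j C(2,j)·C(9-1-5j, 1) = C(2,0)·C(8,1) - C(2,1)·C(3,1) = 1·8 - 2·3 = 2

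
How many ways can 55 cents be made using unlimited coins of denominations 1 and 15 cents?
Coefficient of x^55 in 1/(1-x^1) · 1/(1-x^15). Use j coins of 15 for j = 0..⌊55/15⌋ = 3, the rest in 1s: 3 + 1 = 4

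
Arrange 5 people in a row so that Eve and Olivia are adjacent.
Treat as block: (5-1)! × 2! = 24 × 2 = 48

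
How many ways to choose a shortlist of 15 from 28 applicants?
C(28,15) = 28!/(15!×13!) = 37442160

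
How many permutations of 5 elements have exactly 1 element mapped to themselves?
Choose the 1 fixed point C(5,1) = 5, derange the rest: !4 = Σ_{j=0}^{4} (-1)^j·4!/j! = 24 - 24 + 12 - 4 + 1 = 9. Product = 5 × 9 = 45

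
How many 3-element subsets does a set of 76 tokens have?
C(76,3) = 76!/(3!×73!) = 70300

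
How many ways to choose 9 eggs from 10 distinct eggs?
C(10,9) = 10!/(9!×1!) = 10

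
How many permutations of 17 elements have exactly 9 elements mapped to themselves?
Choose the 9 fixed points C(17,9) = 24310, derange the rest: !8 = Σ_{j=0}^{8} (-1)^j·8!/j! = 40320 - 40320 + 20160 - 6720 + 1680 - 336 + 56 - 8 + 1 = 14833. Product = 24310 × 14833 = 360590230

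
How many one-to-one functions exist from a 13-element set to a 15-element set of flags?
P(15,13) = 15!/(15-13)! = 653837184000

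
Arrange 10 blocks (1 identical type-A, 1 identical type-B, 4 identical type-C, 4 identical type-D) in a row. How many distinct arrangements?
10! / (1! × 1! × 4! × 4!) = 6300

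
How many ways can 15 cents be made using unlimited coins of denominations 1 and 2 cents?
Coefficient of x^15 in 1/(1-x^1) · 1/(1-x^2). Use j coins of 2 for j = 0..⌊15/2⌋ = 7, the rest in 1s: 7 + 1 = 8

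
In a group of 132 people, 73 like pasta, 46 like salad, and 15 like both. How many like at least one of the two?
|A∪B| = |A| + |B| - |A∩B| = 73 + 46 - 15 = 104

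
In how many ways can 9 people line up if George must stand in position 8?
Fix one position: (9-1)! = 40320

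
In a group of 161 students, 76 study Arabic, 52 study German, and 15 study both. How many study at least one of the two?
|A∪B| = |A| + |B| - |A∩B| = 76 + 52 - 15 = 113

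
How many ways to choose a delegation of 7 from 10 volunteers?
C(10,7) = 10!/(7!×3!) = 120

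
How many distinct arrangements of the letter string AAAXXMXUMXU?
11! / (3! × 2! × 2! × 4!) = 69300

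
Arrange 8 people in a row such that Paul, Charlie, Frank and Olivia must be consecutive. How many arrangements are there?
Treat the 4 as one block: (8-4+1)! × 4! = 120 × 24 = 2880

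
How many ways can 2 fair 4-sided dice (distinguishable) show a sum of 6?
Coefficient of x^6 in (x + x² + ... + x^4)^2. By inclusion-exclusion on dice exceeding 4: Σ_j (-1)^j C(2,j)·C(6-1-4j, 1) = C(2,0)·C(5,1) - C(2,1)·C(1,1) = 1·5 - 2·1 = 3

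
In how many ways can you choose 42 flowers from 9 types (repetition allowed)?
C(42+9-1, 9-1) = C(50, 8) = 536878650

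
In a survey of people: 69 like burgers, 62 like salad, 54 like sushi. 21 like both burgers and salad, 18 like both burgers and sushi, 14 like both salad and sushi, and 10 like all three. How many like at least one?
|A∪B∪C| = 69+62+54-21-18-14+10 = 142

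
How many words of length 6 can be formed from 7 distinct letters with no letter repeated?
P(7,6) = 7!/(7-6)! = 5040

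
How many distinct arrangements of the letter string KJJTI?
5! / (1! × 2! × 1! × 1!) = 60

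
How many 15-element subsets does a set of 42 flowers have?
C(42,15) = 42!/(15!×27!) = 98672427616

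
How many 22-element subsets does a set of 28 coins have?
C(28,22) = 28!/(22!×6!) = 376740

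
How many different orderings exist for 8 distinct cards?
8! = 40320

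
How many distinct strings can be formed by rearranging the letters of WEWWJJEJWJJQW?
13! / (2! × 5! × 1! × 5!) = 216216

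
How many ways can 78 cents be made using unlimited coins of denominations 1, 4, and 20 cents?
Coefficient of x^78 in 1/(1-x^1) · 1/(1-x^4) · 1/(1-x^20). Case on j = number of 20-cent coins (j = 0..3); remainder r = 78 - 20j is made from {1,4} in ⌊r/4⌋+1 ways. r = 78, 58, 38, 18 → 20 + 15 + 10 + 5 = 50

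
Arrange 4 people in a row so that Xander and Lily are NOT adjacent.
Total - adjacent = 4! - (4-1)!×2 = 24 - 12 = 12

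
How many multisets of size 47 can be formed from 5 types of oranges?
C(47+5-1, 5-1) = C(51, 4) = 249900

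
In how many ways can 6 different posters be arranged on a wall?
6! = 720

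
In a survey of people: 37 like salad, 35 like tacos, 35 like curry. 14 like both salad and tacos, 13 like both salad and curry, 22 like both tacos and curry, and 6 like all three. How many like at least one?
|A∪B∪C| = 37+35+35-14-13-22+6 = 64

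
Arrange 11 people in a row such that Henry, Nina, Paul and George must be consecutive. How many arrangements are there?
Treat the 4 as one block: (11-4+1)! × 4! = 40320 × 24 = 967680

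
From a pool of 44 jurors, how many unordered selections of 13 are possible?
C(44,13) = 44!/(13!×31!) = 51915526432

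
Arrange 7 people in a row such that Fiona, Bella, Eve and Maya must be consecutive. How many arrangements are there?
Treat the 4 as one block: (7-4+1)! × 4! = 24 × 24 = 576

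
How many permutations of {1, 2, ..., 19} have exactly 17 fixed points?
Choose the 17 fixed points C(19,17) = 171, derange the rest: !2 = Σ_{j=0}^{2} (-1)^j·2!/j! = 2 - 2 + 1 = 1. Product = 171 × 1 = 171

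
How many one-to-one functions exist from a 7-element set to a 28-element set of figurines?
P(28,7) = 28!/(28-7)! = 5967561600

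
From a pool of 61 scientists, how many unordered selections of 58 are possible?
C(61,58) = 61!/(58!×3!) = 35990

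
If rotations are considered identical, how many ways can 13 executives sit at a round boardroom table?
Circular: fix one position, arrange the rest. (13-1)! = 479001600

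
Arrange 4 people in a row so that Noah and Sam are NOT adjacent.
Total - adjacent = 4! - (4-1)!×2 = 24 - 12 = 12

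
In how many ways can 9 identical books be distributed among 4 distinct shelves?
C(9+4-1, 4-1) = C(12, 3) = 220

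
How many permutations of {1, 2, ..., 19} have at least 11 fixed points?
Exactly j fixed points: C(19,j)·!(19-j); sum over j ≥ 11 (derangement numbers via !m = (m-1)·(!(m-1) + !(m-2)): !0..!8 = 1, 0, 1, 2, 9, 44, 265, 1854, 14833). Σ_{j=11}^{19} C(19,j)·!(19-j) = C(19,11)·!8 + C(19,12)·!7 + C(19,13)·!6 + C(19,14)·!5 + C(19,15)·!4 + C(19,16)·!3 + C(19,17)·!2 + C(19,18)·!1 + C(19,19)·!0 = 75582·14833 + 50388·1854 + 27132·265 + 11628·44 + 3876·9 + 969·2 + 171·1 + 19·0 + 1·1 = 1222265764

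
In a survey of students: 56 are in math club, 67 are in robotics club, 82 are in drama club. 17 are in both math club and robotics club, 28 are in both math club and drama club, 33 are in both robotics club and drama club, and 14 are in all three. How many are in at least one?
|A∪B∪C| = 56+67+82-17-28-33+14 = 141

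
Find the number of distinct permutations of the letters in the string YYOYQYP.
7! / (1! × 1! × 1! × 4!) = 210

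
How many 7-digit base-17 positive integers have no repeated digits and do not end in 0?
Last digit: 16 nonzero choices. First digit: 15 (nonzero, ≠last). Middle 5: P(15,5) = 360360. Total = 86486400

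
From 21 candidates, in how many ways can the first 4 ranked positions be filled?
P(21,4) = 21!/(21-4)! = 143640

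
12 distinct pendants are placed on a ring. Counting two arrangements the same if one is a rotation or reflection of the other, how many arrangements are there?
(12-1)!/2 = 39916800/2 = 19958400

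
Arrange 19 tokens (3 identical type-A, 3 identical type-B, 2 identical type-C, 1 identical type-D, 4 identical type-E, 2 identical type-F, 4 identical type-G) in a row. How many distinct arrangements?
19! / (3! × 3! × 2! × 1! × 4! × 2! × 4!) = 1466593128000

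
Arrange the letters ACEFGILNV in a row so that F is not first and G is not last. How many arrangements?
By inclusion-exclusion: 9! - 2×(9-1)! + (9-2)! = 362880 - 80640 + 5040 = 287280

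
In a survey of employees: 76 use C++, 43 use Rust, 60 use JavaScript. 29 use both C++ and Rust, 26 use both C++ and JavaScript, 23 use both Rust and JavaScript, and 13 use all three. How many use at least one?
|A∪B∪C| = 76+43+60-29-26-23+13 = 114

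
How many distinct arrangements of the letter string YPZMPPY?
7! / (2! × 1! × 3! × 1!) = 420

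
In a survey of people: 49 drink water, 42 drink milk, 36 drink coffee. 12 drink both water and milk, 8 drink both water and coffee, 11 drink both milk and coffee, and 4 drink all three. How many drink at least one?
|A∪B∪C| = 49+42+36-12-8-11+4 = 100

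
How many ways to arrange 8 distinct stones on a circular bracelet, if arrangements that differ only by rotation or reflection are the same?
(8-1)!/2 = 5040/2 = 2520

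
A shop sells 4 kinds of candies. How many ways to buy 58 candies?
C(58+4-1, 4-1) = C(61, 3) = 35990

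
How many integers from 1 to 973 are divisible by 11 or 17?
⌊973/11⌋ + ⌊973/17⌋ - ⌊973/187⌋ = 88 + 57 - 5 = 140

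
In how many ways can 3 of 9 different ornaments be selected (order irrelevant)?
C(9,3) = 9!/(3!×6!) = 84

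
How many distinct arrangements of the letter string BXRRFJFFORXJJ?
13! / (2! × 3! × 1! × 1! × 3! × 3!) = 14414400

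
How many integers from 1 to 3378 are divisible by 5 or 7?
⌊3378/5⌋ + ⌊3378/7⌋ - ⌊3378/35⌋ = 675 + 482 - 96 = 1061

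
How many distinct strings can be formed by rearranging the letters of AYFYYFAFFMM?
11! / (2! × 3! × 4! × 2!) = 69300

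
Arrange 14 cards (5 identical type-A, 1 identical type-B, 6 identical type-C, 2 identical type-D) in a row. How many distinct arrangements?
14! / (5! × 1! × 6! × 2!) = 504504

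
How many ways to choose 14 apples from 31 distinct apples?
C(31,14) = 31!/(14!×17!) = 265182525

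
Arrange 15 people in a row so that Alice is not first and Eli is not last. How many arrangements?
By inclusion-exclusion: 15! - 2×(15-1)! + (15-2)! = 1307674368000 - 174356582400 + 6227020800 = 1139544806400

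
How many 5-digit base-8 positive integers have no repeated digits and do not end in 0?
Last digit: 7 nonzero choices. First digit: 6 (nonzero, ≠last). Middle 3: P(6,3) = 120. Total = 5040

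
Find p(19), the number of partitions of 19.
Pentagonal recurrence p(n) = p(n-1) + p(n-2) - p(n-5) - p(n-7) + p(n-12) + p(n-15) - ... gives p(0..18) = 1, 1, 2, 3, 5, 7, 11, 15, 22, 30, 42, 56, 77, 101, 135, 176, 231, 297, 385. p(19) = p(18) + p(17) - p(14) - p(12) + p(7) + p(4) = 385 + 297 - 135 - 77 + 15 + 5 = 490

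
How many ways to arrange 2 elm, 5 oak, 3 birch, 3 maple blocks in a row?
13! / (2! × 5! × 3! × 3!) = 720720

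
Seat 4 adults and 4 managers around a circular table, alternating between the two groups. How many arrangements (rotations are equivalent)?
Fix one of the adults: (4-1)! ways for the remaining adults, × 4! ways for the managers = 6 × 24 = 144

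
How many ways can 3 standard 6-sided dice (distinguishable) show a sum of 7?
Coefficient of x^7 in (x + x² + ... + x^6)^3. By inclusion-exclusion on dice exceeding 6: Σ_j (-1)^j C(3,j)·C(7-1-6j, 2) = C(3,0)·C(6,2) = 1·15 = 15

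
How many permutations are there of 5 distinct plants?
5! = 120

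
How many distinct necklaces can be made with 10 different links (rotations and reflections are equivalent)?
(10-1)!/2 = 362880/2 = 181440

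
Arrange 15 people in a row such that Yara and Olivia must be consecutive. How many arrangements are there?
Treat the 2 as one block: (15-2+1)! × 2! = 87178291200 × 2 = 174356582400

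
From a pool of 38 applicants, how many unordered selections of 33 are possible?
C(38,33) = 38!/(33!×5!) = 501942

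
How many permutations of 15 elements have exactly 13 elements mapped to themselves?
Choose the 13 fixed points C(15,13) = 105, derange the rest: !2 = Σ_{j=0}^{2} (-1)^j·2!/j! = 2 - 2 + 1 = 1. Product = 105 × 1 = 105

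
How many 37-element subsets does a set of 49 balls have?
C(49,37) = 49!/(37!×12!) = 92263734836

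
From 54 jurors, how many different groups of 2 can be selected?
C(54,2) = 54!/(2!×52!) = 1431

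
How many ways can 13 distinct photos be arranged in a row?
13! = 6227020800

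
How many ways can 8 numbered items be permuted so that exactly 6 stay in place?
Choose the 6 fixed points C(8,6) = 28, derange the rest: !2 = Σ_{j=0}^{2} (-1)^j·2!/j! = 2 - 2 + 1 = 1. Product = 28 × 1 = 28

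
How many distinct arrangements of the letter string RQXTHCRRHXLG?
12! / (1! × 1! × 1! × 3! × 2! × 2! × 1! × 1!) = 19958400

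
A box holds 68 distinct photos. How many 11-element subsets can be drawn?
C(68,11) = 68!/(11!×57!) = 1533058025824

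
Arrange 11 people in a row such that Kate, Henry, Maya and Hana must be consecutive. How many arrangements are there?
Treat the 4 as one block: (11-4+1)! × 4! = 40320 × 24 = 967680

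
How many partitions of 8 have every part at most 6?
Let r_j(i) = number of partitions of i into parts ≤ j, for i = 0..8. r_1(i) = 1 for all i; r_j(i) = r_{j-1}(i) + r_j(i-j). Rows j = 2..6: ≤2: 1 1 2 2 3 3 4 4 5; ≤3: 1 1 2 3 4 5 7 8 10; ≤4: 1 1 2 3 5 6 9 11 15; ≤5: 1 1 2 3 5 7 10 13 18; ≤6: 1 1 2 3 5 7 11 14 20. r_6(8) = 20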